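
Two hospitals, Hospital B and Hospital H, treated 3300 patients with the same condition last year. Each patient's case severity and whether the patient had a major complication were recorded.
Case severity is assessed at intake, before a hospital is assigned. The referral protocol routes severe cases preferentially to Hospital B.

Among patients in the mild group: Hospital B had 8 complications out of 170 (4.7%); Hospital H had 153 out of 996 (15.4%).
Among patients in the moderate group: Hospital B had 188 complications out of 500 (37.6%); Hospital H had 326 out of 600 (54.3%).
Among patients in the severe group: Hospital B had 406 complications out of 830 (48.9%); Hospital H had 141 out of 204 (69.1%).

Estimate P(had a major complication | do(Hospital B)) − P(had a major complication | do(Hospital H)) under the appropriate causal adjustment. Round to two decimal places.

Hospital B is lower inside every case severity stratum but Hospital H is lower in aggregate. Whether to stratify depends on how case severity relates to the hospital.
Case severity differs across hospitals for reasons unrelated to any effect of the hospital itself, and it separately predicts the outcome — a classic confounder. We must compare within case severity levels.
Adjusting over the population distribution of case severity: 0.353·(0.047−0.154) + 0.333·(0.376−0.543) + 0.313·(0.489−0.691) = -0.157.

-0.16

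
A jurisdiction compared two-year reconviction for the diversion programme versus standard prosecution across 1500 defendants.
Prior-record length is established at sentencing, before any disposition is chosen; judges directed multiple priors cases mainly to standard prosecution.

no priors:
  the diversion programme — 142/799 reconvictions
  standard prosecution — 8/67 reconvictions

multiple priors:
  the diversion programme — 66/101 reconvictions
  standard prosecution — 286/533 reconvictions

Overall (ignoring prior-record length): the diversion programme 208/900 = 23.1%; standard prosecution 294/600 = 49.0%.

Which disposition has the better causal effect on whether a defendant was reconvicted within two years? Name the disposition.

standard prosecution

The imbalance in prior-record length arose from how defendants were allocated, not from anything the disposition did; and prior-record length independently affects the outcome. The pooled gap is confounded — condition on prior-record length.
Within each level — no priors: 17.8% vs 11.9%; multiple priors: 65.3% vs 53.7% — standard prosecution is lower every time.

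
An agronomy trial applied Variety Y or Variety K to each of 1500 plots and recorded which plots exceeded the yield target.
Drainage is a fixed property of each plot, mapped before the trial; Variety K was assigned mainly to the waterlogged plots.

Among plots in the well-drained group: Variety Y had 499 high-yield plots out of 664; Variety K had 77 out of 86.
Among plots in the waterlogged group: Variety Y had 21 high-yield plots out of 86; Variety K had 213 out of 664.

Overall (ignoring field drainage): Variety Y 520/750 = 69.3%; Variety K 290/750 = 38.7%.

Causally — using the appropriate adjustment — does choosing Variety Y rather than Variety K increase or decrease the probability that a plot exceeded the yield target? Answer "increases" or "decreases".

Nothing the variety does changes field drainage; the imbalance is an allocation artefact. With field drainage also predicting the outcome, the pooled figure is confounded, and the within-stratum comparison is the causal one.
Within each level — well-drained: 75.2% vs 89.5%; waterlogged: 24.4% vs 32.1% — Variety K is higher every time.

decreases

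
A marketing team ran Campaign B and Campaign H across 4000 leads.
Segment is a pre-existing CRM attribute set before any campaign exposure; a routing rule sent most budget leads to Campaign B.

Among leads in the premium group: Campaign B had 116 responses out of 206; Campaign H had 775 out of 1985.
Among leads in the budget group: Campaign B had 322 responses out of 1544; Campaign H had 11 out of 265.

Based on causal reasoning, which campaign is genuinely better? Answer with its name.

The stratified and pooled comparisons disagree (Campaign B wins within each customer segment; Campaign H wins overall), so the answer turns on the causal role of customer segment.
Since customer segment is a pre-existing factor (not a product of the campaign) and it affects the outcome on its own, it is a confounder. The stratified rates, not the pooled rate, identify the causal effect.
Within each level — premium: 56.3% vs 39.0%; budget: 20.9% vs 4.2% — Campaign B is higher every time.

Campaign B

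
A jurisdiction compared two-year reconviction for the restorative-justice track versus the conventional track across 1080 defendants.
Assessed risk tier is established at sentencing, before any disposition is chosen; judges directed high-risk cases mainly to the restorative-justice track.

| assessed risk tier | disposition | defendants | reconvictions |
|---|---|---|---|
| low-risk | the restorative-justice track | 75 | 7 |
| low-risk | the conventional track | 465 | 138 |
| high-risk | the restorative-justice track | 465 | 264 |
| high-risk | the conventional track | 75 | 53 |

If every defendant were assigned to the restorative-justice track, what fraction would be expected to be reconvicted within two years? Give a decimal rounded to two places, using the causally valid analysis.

0.33

the restorative-justice track is lower inside every assessed risk tier stratum but the conventional track is lower in aggregate. Whether to stratify depends on how assessed risk tier relates to the disposition.
Since assessed risk tier is a pre-existing factor (not a product of the disposition) and it affects the outcome on its own, it is a confounder. The stratified rates, not the pooled rate, identify the causal effect.
Standardising the restorative-justice track to the population assessed risk tier mix: 0.500·7/75 + 0.500·264/465 = 0.331.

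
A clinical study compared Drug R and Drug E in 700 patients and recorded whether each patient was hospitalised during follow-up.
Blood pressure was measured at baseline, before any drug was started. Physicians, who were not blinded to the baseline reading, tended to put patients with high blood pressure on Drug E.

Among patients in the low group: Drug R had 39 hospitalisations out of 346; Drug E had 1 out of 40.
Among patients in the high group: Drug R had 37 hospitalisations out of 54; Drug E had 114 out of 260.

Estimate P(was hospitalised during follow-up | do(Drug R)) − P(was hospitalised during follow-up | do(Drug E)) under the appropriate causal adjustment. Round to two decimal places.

Within every blood pressure level Drug E has the lower rate, yet pooled Drug R does — Simpson's reversal.
Nothing the drug does changes blood pressure; the imbalance is an allocation artefact. With blood pressure also predicting the outcome, the pooled figure is confounded, and the within-stratum comparison is the causal one.
Adjusting over the population distribution of blood pressure: 0.551·(0.113−0.025) + 0.449·(0.685−0.438) = +0.159.

+0.16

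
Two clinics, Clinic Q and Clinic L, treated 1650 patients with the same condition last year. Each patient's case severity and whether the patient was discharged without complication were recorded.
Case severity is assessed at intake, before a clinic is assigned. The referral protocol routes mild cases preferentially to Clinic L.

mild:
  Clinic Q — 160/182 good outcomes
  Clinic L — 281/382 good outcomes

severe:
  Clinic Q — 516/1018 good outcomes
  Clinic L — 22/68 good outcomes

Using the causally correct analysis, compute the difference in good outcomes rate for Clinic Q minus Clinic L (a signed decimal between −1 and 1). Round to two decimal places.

Case severity differs across clinics for reasons unrelated to any effect of the clinic itself, and it separately predicts the outcome — a classic confounder. We must compare within case severity levels.
Adjusting over the population distribution of case severity: 0.342·(0.879−0.736) + 0.658·(0.507−0.324) = +0.170.

+0.17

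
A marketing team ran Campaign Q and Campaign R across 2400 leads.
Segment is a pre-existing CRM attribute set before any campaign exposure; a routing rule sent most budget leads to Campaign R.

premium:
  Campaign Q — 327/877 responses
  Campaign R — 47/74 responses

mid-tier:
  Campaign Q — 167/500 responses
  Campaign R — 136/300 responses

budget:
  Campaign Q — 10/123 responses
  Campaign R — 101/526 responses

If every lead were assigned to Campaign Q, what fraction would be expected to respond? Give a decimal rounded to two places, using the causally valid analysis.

0.28

Customer segment differs across campaigns for reasons unrelated to any effect of the campaign itself, and it separately predicts the outcome — a classic confounder. We must compare within customer segment levels.
Standardising Campaign Q to the population customer segment mix: 0.396·327/877 + 0.333·167/500 + 0.270·10/123 = 0.281.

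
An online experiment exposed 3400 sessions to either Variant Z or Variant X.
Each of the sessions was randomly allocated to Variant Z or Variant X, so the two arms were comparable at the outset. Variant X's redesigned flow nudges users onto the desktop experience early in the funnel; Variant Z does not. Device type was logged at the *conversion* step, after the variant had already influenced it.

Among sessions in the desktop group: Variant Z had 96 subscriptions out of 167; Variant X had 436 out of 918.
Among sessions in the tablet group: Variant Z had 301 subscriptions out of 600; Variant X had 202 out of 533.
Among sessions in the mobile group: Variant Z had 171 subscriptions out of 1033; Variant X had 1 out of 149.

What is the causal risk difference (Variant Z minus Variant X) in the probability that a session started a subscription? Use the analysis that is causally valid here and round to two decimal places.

Stratifying would compare variants among sessions the variants themselves sorted into device type groups — a form of selection on an intermediate. The unconditioned pooled rates give the total causal effect.
The causal difference is the pooled difference: 0.316 − 0.399 = -0.084.

-0.08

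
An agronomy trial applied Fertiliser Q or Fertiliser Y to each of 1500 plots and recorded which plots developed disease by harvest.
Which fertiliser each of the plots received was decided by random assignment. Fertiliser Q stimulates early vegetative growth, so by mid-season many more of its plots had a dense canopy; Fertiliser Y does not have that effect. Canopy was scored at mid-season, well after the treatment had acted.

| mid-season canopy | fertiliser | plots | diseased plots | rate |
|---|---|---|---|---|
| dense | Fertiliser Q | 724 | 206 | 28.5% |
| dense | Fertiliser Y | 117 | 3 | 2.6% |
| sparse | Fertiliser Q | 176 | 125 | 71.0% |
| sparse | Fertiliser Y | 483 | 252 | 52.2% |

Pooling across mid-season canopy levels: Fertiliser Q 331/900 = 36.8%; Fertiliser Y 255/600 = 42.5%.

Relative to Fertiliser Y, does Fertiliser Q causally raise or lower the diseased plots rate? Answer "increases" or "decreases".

The mid-season canopy-specific comparison favours Fertiliser Y throughout, but the pooled figures favour Fertiliser Q. The question is whether to condition on mid-season canopy.
Because the fertiliser influences mid-season canopy, mid-season canopy is a post-treatment mediator, not a confounder. Stratifying on it would bias the estimate; the causal effect is the crude pooled difference.
Pooled: Fertiliser Q 36.8% vs Fertiliser Y 42.5%; Fertiliser Q is lower overall.

decreases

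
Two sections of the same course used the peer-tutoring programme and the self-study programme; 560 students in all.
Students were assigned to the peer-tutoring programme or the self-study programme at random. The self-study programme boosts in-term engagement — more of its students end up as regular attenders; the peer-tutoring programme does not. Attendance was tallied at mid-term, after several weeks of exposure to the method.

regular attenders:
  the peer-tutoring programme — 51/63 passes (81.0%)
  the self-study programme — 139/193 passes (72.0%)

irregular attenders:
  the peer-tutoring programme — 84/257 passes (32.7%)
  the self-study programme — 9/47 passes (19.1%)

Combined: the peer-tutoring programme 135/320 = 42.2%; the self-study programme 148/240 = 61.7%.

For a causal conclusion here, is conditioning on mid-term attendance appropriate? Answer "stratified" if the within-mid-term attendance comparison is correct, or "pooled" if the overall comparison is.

The stratified and pooled comparisons disagree (the peer-tutoring programme wins within each mid-term attendance; the self-study programme wins overall), so the answer turns on the causal role of mid-term attendance.
Mid-term attendance here is a post-treatment variable shaped by the teaching method; conditioning on it would introduce bias rather than remove it. The overall comparison is the causal one.
Pooled: the peer-tutoring programme 42.2% vs the self-study programme 61.7%; the self-study programme is higher overall.

pooled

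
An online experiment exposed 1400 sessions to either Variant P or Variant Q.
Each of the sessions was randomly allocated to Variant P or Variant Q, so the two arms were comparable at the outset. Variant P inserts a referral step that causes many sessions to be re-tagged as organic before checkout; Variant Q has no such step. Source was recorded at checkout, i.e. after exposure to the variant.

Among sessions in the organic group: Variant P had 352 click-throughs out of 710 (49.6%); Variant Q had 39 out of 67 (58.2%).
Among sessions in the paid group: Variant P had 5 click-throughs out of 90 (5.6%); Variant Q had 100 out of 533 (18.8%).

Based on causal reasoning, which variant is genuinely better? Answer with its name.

Variant P

The stratified and pooled comparisons disagree (Variant Q wins within each traffic source; Variant P wins overall), so the answer turns on the causal role of traffic source.
Stratifying would compare variants among sessions the variants themselves sorted into traffic source groups — a form of selection on an intermediate. The unconditioned pooled rates give the total causal effect.
Pooled: Variant P 44.6% vs Variant Q 23.2%; Variant P is higher overall.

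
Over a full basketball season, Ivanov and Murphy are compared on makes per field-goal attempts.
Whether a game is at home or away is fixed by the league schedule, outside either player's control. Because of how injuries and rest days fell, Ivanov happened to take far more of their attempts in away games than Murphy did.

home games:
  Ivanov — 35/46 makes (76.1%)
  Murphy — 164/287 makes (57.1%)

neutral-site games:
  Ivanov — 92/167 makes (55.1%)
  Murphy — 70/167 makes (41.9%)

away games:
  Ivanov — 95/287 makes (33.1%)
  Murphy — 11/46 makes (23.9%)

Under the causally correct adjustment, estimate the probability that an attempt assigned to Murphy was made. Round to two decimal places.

0.41

Nothing the player does changes game venue; the imbalance is an allocation artefact. With game venue also predicting the outcome, the pooled figure is confounded, and the within-stratum comparison is the causal one.
Standardising Murphy to the population game venue mix: 0.333·164/287 + 0.334·70/167 + 0.333·11/46 = 0.410.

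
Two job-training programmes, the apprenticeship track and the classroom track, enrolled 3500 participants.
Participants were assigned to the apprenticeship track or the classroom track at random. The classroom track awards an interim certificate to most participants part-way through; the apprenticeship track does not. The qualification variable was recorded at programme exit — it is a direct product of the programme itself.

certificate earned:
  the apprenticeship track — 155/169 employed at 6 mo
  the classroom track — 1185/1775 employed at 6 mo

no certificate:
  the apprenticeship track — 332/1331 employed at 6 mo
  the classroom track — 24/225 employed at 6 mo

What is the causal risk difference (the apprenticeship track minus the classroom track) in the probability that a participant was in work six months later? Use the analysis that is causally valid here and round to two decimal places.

-0.28

Because the programme influences qualification attained during the programme, qualification attained during the programme is a post-treatment mediator, not a confounder. Stratifying on it would bias the estimate; the causal effect is the crude pooled difference.
The causal difference is the pooled difference: 0.325 − 0.605 = -0.280.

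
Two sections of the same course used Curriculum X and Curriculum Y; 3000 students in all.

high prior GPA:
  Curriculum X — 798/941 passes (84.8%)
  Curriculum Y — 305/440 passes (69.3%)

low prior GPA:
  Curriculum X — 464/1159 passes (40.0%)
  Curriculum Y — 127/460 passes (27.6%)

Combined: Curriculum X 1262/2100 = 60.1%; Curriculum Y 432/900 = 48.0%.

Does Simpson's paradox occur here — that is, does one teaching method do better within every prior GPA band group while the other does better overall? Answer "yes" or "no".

no

Within each prior GPA band level (high prior GPA 84.8% vs 69.3%; low prior GPA 40.0% vs 27.6%), Curriculum X has the higher rate every time. Pooled: 60.1% vs 48.0% — Curriculum X has the higher rate overall. They agree.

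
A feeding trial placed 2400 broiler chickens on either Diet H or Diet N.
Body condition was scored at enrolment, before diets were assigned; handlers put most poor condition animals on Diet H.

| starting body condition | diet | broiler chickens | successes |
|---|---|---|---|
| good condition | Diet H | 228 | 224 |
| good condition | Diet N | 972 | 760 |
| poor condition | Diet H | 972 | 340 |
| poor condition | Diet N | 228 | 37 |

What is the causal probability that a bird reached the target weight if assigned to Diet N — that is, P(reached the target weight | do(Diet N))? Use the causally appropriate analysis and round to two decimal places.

Starting body condition satisfies the back-door criterion: it is not a descendant of the diet, and it blocks the spurious path from diet to outcome. Adjusting for it (i.e., using the within-starting body condition rates) gives the causal effect.
Standardising Diet N to the population starting body condition mix: 0.500·760/972 + 0.500·37/228 = 0.472.

0.47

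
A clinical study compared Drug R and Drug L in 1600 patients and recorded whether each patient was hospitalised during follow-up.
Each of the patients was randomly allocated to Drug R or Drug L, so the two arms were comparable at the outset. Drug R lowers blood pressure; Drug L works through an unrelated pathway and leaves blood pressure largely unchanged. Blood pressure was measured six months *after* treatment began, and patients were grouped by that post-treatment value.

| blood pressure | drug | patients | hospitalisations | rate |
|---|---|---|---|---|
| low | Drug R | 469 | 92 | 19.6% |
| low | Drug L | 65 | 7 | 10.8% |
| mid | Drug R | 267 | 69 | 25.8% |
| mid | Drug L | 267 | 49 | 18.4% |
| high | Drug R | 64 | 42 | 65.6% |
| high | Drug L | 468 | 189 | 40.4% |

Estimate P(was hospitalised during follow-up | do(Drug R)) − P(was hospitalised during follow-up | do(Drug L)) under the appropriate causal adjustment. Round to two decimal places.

Stratifying would compare drugs among patients the drugs themselves sorted into blood pressure groups — a form of selection on an intermediate. The unconditioned pooled rates give the total causal effect.
The causal difference is the pooled difference: 0.254 − 0.306 = -0.052.

-0.05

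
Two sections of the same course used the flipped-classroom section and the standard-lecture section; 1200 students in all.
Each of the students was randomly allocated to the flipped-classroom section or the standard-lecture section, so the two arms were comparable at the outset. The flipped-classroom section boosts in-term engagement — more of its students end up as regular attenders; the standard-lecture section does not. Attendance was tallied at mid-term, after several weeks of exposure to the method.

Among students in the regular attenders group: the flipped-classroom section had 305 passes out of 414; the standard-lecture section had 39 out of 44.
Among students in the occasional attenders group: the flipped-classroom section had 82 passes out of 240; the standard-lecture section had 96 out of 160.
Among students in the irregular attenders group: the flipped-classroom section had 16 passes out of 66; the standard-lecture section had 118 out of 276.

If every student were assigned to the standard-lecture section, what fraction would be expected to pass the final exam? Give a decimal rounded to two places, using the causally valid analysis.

0.53

The mid-term attendance-specific comparison favours the standard-lecture section throughout, but the pooled figures favour the flipped-classroom section. The question is whether to condition on mid-term attendance.
Mid-term attendance is recorded after the teaching method and is itself shifted by it — it sits on the causal path from teaching method to outcome. Conditioning on a mediator would strip out part of the effect we want; the pooled comparison gives the total causal effect.
So P(outcome | do(the standard-lecture section)) is just the pooled rate for the standard-lecture section: 253/480 = 0.527.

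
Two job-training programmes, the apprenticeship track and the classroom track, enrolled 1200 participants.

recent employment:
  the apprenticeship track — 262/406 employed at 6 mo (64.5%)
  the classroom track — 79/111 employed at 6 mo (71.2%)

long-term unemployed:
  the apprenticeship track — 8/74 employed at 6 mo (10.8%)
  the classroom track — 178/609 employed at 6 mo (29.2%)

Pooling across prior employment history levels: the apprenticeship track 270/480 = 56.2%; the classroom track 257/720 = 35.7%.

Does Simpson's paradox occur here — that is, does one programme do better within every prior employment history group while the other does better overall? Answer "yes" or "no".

yes

Within each prior employment history level (recent employment 64.5% vs 71.2%; long-term unemployed 10.8% vs 29.2%), the classroom track has the higher rate every time. Pooled: 56.2% vs 35.7% — the apprenticeship track has the higher rate overall. The two comparisons disagree.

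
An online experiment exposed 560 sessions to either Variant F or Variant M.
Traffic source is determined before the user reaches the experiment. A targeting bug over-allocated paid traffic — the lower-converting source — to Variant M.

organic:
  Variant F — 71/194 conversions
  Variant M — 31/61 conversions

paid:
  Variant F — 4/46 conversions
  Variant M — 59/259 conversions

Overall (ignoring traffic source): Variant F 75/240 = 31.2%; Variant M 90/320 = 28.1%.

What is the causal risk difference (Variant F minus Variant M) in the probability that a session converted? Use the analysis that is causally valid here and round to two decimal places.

The imbalance in traffic source arose from how sessions were allocated, not from anything the variant did; and traffic source independently affects the outcome. The pooled gap is confounded — condition on traffic source.
Adjusting over the population distribution of traffic source: 0.455·(0.366−0.508) + 0.545·(0.087−0.228) = -0.141.

-0.14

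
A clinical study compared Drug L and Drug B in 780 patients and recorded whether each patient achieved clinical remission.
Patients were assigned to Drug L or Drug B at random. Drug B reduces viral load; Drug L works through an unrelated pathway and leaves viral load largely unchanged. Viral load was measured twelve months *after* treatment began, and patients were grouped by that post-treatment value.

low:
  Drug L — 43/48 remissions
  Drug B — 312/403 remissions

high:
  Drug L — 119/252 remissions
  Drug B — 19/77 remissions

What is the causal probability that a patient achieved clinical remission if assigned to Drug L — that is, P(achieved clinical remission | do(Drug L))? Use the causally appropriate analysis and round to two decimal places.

Within every viral load level Drug L has the higher rate, yet pooled Drug B does — Simpson's reversal.
Stratifying would compare drugs among patients the drugs themselves sorted into viral load groups — a form of selection on an intermediate. The unconditioned pooled rates give the total causal effect.
So P(outcome | do(Drug L)) is just the pooled rate for Drug L: 162/300 = 0.540.

0.54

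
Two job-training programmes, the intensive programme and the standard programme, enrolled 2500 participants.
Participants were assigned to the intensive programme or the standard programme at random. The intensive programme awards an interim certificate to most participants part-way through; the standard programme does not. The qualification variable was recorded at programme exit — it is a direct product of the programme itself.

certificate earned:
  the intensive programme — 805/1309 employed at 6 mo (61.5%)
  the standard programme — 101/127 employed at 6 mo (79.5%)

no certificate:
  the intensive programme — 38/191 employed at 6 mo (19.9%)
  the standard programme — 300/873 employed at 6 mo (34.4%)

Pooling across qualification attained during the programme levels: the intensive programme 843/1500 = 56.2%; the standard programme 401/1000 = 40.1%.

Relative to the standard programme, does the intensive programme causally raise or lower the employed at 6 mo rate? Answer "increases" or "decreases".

the standard programme is higher inside every qualification attained during the programme stratum but the intensive programme is higher in aggregate. Whether to stratify depends on how qualification attained during the programme relates to the programme.
Qualification attained during the programme is downstream of the programme. One should not condition on a consequence of treatment, so the overall rates are the right comparison.
Pooled: the intensive programme 56.2% vs the standard programme 40.1%; the intensive programme is higher overall.

increases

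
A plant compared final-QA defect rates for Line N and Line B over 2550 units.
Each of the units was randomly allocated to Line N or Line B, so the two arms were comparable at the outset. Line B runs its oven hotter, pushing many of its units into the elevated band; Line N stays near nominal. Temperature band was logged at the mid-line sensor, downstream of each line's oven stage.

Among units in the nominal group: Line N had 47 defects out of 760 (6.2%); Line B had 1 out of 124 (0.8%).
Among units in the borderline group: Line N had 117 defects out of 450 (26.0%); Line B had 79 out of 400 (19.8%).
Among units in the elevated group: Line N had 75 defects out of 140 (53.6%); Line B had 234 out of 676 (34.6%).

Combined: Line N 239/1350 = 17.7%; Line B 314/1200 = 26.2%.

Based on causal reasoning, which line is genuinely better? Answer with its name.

The stratified and pooled comparisons disagree (Line B wins within each in-process temperature band; Line N wins overall), so the answer turns on the causal role of in-process temperature band.
In-process temperature band is recorded after the line and is itself shifted by it — it sits on the causal path from line to outcome. Conditioning on a mediator would strip out part of the effect we want; the pooled comparison gives the total causal effect.
Pooled: Line N 17.7% vs Line B 26.2%; Line N is lower overall.

Line N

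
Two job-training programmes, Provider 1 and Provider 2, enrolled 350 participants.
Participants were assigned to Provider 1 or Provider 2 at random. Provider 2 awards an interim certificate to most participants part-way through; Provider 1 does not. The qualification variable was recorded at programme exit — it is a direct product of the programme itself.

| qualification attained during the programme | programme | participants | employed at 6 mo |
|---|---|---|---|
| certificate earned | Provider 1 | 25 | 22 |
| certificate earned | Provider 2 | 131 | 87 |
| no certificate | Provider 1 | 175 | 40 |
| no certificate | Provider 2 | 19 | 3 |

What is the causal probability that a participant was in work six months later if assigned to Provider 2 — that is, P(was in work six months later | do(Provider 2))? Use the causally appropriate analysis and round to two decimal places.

0.60

Qualification attained during the programme is recorded after the programme and is itself shifted by it — it sits on the causal path from programme to outcome. Conditioning on a mediator would strip out part of the effect we want; the pooled comparison gives the total causal effect.
So P(outcome | do(Provider 2)) is just the pooled rate for Provider 2: 90/150 = 0.600.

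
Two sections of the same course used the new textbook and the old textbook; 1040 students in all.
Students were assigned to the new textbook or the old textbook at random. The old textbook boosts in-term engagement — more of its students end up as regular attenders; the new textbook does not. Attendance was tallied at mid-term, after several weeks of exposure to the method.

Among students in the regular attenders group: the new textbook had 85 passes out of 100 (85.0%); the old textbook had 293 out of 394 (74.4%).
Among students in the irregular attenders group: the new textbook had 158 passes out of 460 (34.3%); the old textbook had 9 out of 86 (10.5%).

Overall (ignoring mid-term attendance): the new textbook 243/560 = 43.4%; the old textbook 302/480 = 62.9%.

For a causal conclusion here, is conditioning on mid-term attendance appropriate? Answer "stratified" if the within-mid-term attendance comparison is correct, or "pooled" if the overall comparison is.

pooled

Mid-term attendance here is a post-treatment variable shaped by the teaching method; conditioning on it would introduce bias rather than remove it. The overall comparison is the causal one.
Pooled: the new textbook 43.4% vs the old textbook 62.9%; the old textbook is higher overall.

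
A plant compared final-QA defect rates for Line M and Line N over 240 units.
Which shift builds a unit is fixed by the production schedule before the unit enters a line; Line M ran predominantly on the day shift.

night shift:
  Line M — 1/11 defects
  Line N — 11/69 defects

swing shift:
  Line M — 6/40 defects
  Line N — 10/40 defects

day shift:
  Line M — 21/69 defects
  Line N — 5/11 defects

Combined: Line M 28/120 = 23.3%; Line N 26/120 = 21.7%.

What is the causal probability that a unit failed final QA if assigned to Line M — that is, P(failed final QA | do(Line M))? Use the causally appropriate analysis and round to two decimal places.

Here shift is a common cause — it drives both which line a case falls under and the outcome. The crude comparison mixes populations; the stratum-specific rates are the causally relevant ones.
Standardising Line M to the population shift mix: 0.333·1/11 + 0.333·6/40 + 0.333·21/69 = 0.182.

0.18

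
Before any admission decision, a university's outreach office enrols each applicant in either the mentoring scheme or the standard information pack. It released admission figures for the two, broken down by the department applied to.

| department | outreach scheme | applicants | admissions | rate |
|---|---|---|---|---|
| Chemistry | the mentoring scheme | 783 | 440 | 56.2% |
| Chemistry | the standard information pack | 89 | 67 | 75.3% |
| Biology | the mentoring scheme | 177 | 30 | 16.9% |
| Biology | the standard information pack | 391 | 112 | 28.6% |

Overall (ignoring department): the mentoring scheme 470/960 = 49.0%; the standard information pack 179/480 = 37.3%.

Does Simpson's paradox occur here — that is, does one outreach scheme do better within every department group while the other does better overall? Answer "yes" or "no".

Within each department level (Chemistry 56.2% vs 75.3%; Biology 16.9% vs 28.6%), the standard information pack has the higher rate every time. Pooled: 49.0% vs 37.3% — the mentoring scheme has the higher rate overall. The two comparisons disagree.

yes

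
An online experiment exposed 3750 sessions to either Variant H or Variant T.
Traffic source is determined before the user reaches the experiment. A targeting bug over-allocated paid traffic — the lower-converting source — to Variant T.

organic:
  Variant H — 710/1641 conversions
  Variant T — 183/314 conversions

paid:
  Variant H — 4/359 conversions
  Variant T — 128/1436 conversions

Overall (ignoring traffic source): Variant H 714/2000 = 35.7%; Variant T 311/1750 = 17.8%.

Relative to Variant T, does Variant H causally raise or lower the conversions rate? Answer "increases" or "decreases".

decreases

Here traffic source is a common cause — it drives both which variant a case falls under and the outcome. The crude comparison mixes populations; the stratum-specific rates are the causally relevant ones.
Within each level — organic: 43.3% vs 58.3%; paid: 1.1% vs 8.9% — Variant T is higher every time.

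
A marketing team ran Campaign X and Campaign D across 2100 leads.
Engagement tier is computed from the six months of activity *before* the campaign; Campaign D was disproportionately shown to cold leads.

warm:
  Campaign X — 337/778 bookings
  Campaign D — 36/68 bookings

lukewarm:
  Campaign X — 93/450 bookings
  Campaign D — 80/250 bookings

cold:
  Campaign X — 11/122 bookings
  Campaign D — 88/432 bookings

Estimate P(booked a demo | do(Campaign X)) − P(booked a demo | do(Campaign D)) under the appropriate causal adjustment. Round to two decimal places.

-0.11

Nothing the campaign does changes engagement tier; the imbalance is an allocation artefact. With engagement tier also predicting the outcome, the pooled figure is confounded, and the within-stratum comparison is the causal one.
Adjusting over the population distribution of engagement tier: 0.403·(0.433−0.529) + 0.333·(0.207−0.320) + 0.264·(0.090−0.204) = -0.107.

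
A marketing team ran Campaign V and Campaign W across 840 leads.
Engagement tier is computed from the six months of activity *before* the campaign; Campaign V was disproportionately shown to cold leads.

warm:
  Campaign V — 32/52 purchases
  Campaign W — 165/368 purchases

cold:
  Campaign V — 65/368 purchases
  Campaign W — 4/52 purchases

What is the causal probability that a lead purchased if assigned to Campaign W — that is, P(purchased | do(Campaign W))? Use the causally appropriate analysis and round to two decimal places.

0.26

The imbalance in engagement tier arose from how leads were allocated, not from anything the campaign did; and engagement tier independently affects the outcome. The pooled gap is confounded — condition on engagement tier.
Standardising Campaign W to the population engagement tier mix: 0.500·165/368 + 0.500·4/52 = 0.263.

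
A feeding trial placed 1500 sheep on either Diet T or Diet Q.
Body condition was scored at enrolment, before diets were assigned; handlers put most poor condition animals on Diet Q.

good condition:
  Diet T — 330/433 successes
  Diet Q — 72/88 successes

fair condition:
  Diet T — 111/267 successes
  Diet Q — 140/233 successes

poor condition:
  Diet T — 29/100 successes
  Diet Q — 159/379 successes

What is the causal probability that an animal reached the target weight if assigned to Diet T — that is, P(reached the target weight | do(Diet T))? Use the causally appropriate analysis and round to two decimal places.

0.50

Within every starting body condition level Diet Q has the higher rate, yet pooled Diet T does — Simpson's reversal.
Here starting body condition is a common cause — it drives both which diet a case falls under and the outcome. The crude comparison mixes populations; the stratum-specific rates are the causally relevant ones.
Standardising Diet T to the population starting body condition mix: 0.347·330/433 + 0.333·111/267 + 0.319·29/100 = 0.496.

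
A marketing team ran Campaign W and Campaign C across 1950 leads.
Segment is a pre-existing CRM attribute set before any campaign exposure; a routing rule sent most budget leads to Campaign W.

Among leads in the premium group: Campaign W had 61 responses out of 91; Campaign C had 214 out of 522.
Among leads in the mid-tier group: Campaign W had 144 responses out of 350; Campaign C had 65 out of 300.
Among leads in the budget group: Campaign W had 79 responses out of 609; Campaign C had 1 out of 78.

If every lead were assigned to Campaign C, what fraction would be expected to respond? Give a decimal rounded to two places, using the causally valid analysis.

0.21

Campaign W is higher inside every customer segment stratum but Campaign C is higher in aggregate. Whether to stratify depends on how customer segment relates to the campaign.
Nothing the campaign does changes customer segment; the imbalance is an allocation artefact. With customer segment also predicting the outcome, the pooled figure is confounded, and the within-stratum comparison is the causal one.
Standardising Campaign C to the population customer segment mix: 0.314·214/522 + 0.333·65/300 + 0.352·1/78 = 0.206.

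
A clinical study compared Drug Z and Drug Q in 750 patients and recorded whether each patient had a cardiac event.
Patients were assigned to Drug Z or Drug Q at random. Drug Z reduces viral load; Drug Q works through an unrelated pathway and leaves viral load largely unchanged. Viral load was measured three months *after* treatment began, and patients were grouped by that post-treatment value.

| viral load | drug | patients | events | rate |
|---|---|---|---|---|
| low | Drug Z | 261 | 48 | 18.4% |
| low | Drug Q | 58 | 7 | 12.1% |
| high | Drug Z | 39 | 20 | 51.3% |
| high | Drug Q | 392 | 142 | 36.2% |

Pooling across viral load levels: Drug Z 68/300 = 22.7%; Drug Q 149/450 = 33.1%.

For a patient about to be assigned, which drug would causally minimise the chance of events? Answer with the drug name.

Viral load lies on the pathway drug → viral load → outcome, so adjusting for it blocks the indirect effect. For the total causal effect of drug, use the unadjusted pooled rates.
Pooled: Drug Z 22.7% vs Drug Q 33.1%; Drug Z is lower overall.

Drug Z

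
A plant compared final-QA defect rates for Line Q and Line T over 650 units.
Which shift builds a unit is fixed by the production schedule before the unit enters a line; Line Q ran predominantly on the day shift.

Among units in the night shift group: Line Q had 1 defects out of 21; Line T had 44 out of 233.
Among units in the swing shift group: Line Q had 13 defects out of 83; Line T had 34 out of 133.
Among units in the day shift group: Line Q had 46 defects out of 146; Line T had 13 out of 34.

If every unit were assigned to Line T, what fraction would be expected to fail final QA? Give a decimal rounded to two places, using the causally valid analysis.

0.26

Shift is set before the line has any effect — it is not caused by the line — and it independently drives the outcome. That makes it a confounder, so the causal comparison is within shift levels.
Standardising Line T to the population shift mix: 0.391·44/233 + 0.332·34/133 + 0.277·13/34 = 0.265.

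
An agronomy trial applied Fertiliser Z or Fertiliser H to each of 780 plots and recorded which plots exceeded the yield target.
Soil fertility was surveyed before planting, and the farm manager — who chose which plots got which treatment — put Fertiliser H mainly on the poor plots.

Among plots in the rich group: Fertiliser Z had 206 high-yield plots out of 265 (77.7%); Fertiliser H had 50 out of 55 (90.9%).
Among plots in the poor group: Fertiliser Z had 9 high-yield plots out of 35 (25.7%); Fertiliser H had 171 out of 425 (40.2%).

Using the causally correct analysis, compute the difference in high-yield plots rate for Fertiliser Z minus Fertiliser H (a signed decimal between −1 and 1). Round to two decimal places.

Fertiliser H is higher inside every soil fertility stratum but Fertiliser Z is higher in aggregate. Whether to stratify depends on how soil fertility relates to the fertiliser.
Soil fertility satisfies the back-door criterion: it is not a descendant of the fertiliser, and it blocks the spurious path from fertiliser to outcome. Adjusting for it (i.e., using the within-soil fertility rates) gives the causal effect.
Adjusting over the population distribution of soil fertility: 0.410·(0.777−0.909) + 0.590·(0.257−0.402) = -0.140.

-0.14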